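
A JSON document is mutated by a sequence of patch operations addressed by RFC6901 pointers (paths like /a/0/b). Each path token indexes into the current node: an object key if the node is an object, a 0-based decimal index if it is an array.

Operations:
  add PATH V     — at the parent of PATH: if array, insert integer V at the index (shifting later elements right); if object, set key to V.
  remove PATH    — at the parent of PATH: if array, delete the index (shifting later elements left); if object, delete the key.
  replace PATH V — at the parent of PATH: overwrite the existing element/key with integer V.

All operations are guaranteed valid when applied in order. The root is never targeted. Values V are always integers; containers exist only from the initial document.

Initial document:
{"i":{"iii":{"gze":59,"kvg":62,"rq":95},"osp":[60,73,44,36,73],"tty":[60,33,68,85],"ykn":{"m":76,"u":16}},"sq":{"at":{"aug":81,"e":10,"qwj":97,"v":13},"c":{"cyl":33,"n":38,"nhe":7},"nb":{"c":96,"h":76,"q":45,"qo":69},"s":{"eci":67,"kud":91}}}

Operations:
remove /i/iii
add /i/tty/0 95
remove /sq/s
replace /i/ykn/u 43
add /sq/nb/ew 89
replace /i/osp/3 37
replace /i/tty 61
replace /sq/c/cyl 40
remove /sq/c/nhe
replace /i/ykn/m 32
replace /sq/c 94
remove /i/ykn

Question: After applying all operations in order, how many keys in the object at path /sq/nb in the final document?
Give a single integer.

After op 1 (remove /i/iii): {"i":{"osp":[60,73,44,36,73],"tty":[60,33,68,85],"ykn":{"m":76,"u":16}},"sq":{"at":{"aug":81,"e":10,"qwj":97,"v":13},"c":{"cyl":33,"n":38,"nhe":7},"nb":{"c":96,"h":76,"q":45,"qo":69},"s":{"eci":67,"kud":91}}}
After op 2 (add /i/tty/0 95): {"i":{"osp":[60,73,44,36,73],"tty":[95,60,33,68,85],"ykn":{"m":76,"u":16}},"sq":{"at":{"aug":81,"e":10,"qwj":97,"v":13},"c":{"cyl":33,"n":38,"nhe":7},"nb":{"c":96,"h":76,"q":45,"qo":69},"s":{"eci":67,"kud":91}}}
After op 3 (remove /sq/s): {"i":{"osp":[60,73,44,36,73],"tty":[95,60,33,68,85],"ykn":{"m":76,"u":16}},"sq":{"at":{"aug":81,"e":10,"qwj":97,"v":13},"c":{"cyl":33,"n":38,"nhe":7},"nb":{"c":96,"h":76,"q":45,"qo":69}}}
After op 4 (replace /i/ykn/u 43): {"i":{"osp":[60,73,44,36,73],"tty":[95,60,33,68,85],"ykn":{"m":76,"u":43}},"sq":{"at":{"aug":81,"e":10,"qwj":97,"v":13},"c":{"cyl":33,"n":38,"nhe":7},"nb":{"c":96,"h":76,"q":45,"qo":69}}}
After op 5 (add /sq/nb/ew 89): {"i":{"osp":[60,73,44,36,73],"tty":[95,60,33,68,85],"ykn":{"m":76,"u":43}},"sq":{"at":{"aug":81,"e":10,"qwj":97,"v":13},"c":{"cyl":33,"n":38,"nhe":7},"nb":{"c":96,"ew":89,"h":76,"q":45,"qo":69}}}
After op 6 (replace /i/osp/3 37): {"i":{"osp":[60,73,44,37,73],"tty":[95,60,33,68,85],"ykn":{"m":76,"u":43}},"sq":{"at":{"aug":81,"e":10,"qwj":97,"v":13},"c":{"cyl":33,"n":38,"nhe":7},"nb":{"c":96,"ew":89,"h":76,"q":45,"qo":69}}}
After op 7 (replace /i/tty 61): {"i":{"osp":[60,73,44,37,73],"tty":61,"ykn":{"m":76,"u":43}},"sq":{"at":{"aug":81,"e":10,"qwj":97,"v":13},"c":{"cyl":33,"n":38,"nhe":7},"nb":{"c":96,"ew":89,"h":76,"q":45,"qo":69}}}
After op 8 (replace /sq/c/cyl 40): {"i":{"osp":[60,73,44,37,73],"tty":61,"ykn":{"m":76,"u":43}},"sq":{"at":{"aug":81,"e":10,"qwj":97,"v":13},"c":{"cyl":40,"n":38,"nhe":7},"nb":{"c":96,"ew":89,"h":76,"q":45,"qo":69}}}
After op 9 (remove /sq/c/nhe): {"i":{"osp":[60,73,44,37,73],"tty":61,"ykn":{"m":76,"u":43}},"sq":{"at":{"aug":81,"e":10,"qwj":97,"v":13},"c":{"cyl":40,"n":38},"nb":{"c":96,"ew":89,"h":76,"q":45,"qo":69}}}
After op 10 (replace /i/ykn/m 32): {"i":{"osp":[60,73,44,37,73],"tty":61,"ykn":{"m":32,"u":43}},"sq":{"at":{"aug":81,"e":10,"qwj":97,"v":13},"c":{"cyl":40,"n":38},"nb":{"c":96,"ew":89,"h":76,"q":45,"qo":69}}}
After op 11 (replace /sq/c 94): {"i":{"osp":[60,73,44,37,73],"tty":61,"ykn":{"m":32,"u":43}},"sq":{"at":{"aug":81,"e":10,"qwj":97,"v":13},"c":94,"nb":{"c":96,"ew":89,"h":76,"q":45,"qo":69}}}
After op 12 (remove /i/ykn): {"i":{"osp":[60,73,44,37,73],"tty":61},"sq":{"at":{"aug":81,"e":10,"qwj":97,"v":13},"c":94,"nb":{"c":96,"ew":89,"h":76,"q":45,"qo":69}}}
Size at path /sq/nb: 5

Answer: 5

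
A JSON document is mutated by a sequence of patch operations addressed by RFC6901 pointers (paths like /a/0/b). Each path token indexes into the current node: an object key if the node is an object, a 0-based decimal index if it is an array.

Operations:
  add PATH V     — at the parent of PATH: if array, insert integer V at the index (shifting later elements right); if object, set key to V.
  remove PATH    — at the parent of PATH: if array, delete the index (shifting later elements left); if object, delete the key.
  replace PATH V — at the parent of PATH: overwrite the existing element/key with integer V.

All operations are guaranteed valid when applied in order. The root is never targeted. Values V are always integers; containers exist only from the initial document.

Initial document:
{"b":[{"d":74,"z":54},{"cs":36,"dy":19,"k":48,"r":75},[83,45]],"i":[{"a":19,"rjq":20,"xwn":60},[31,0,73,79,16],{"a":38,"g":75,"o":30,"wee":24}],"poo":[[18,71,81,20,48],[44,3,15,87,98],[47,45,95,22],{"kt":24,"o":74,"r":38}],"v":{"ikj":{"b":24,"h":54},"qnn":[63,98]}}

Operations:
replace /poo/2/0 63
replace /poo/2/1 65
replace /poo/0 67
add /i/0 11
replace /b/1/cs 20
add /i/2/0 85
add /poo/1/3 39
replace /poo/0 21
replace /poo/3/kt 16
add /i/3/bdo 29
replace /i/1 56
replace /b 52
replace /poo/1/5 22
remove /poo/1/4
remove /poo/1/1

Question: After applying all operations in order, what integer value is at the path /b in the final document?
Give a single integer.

Answer: 52

Derivation:
After op 1 (replace /poo/2/0 63): {"b":[{"d":74,"z":54},{"cs":36,"dy":19,"k":48,"r":75},[83,45]],"i":[{"a":19,"rjq":20,"xwn":60},[31,0,73,79,16],{"a":38,"g":75,"o":30,"wee":24}],"poo":[[18,71,81,20,48],[44,3,15,87,98],[63,45,95,22],{"kt":24,"o":74,"r":38}],"v":{"ikj":{"b":24,"h":54},"qnn":[63,98]}}
After op 2 (replace /poo/2/1 65): {"b":[{"d":74,"z":54},{"cs":36,"dy":19,"k":48,"r":75},[83,45]],"i":[{"a":19,"rjq":20,"xwn":60},[31,0,73,79,16],{"a":38,"g":75,"o":30,"wee":24}],"poo":[[18,71,81,20,48],[44,3,15,87,98],[63,65,95,22],{"kt":24,"o":74,"r":38}],"v":{"ikj":{"b":24,"h":54},"qnn":[63,98]}}
After op 3 (replace /poo/0 67): {"b":[{"d":74,"z":54},{"cs":36,"dy":19,"k":48,"r":75},[83,45]],"i":[{"a":19,"rjq":20,"xwn":60},[31,0,73,79,16],{"a":38,"g":75,"o":30,"wee":24}],"poo":[67,[44,3,15,87,98],[63,65,95,22],{"kt":24,"o":74,"r":38}],"v":{"ikj":{"b":24,"h":54},"qnn":[63,98]}}
After op 4 (add /i/0 11): {"b":[{"d":74,"z":54},{"cs":36,"dy":19,"k":48,"r":75},[83,45]],"i":[11,{"a":19,"rjq":20,"xwn":60},[31,0,73,79,16],{"a":38,"g":75,"o":30,"wee":24}],"poo":[67,[44,3,15,87,98],[63,65,95,22],{"kt":24,"o":74,"r":38}],"v":{"ikj":{"b":24,"h":54},"qnn":[63,98]}}
After op 5 (replace /b/1/cs 20): {"b":[{"d":74,"z":54},{"cs":20,"dy":19,"k":48,"r":75},[83,45]],"i":[11,{"a":19,"rjq":20,"xwn":60},[31,0,73,79,16],{"a":38,"g":75,"o":30,"wee":24}],"poo":[67,[44,3,15,87,98],[63,65,95,22],{"kt":24,"o":74,"r":38}],"v":{"ikj":{"b":24,"h":54},"qnn":[63,98]}}
After op 6 (add /i/2/0 85): {"b":[{"d":74,"z":54},{"cs":20,"dy":19,"k":48,"r":75},[83,45]],"i":[11,{"a":19,"rjq":20,"xwn":60},[85,31,0,73,79,16],{"a":38,"g":75,"o":30,"wee":24}],"poo":[67,[44,3,15,87,98],[63,65,95,22],{"kt":24,"o":74,"r":38}],"v":{"ikj":{"b":24,"h":54},"qnn":[63,98]}}
After op 7 (add /poo/1/3 39): {"b":[{"d":74,"z":54},{"cs":20,"dy":19,"k":48,"r":75},[83,45]],"i":[11,{"a":19,"rjq":20,"xwn":60},[85,31,0,73,79,16],{"a":38,"g":75,"o":30,"wee":24}],"poo":[67,[44,3,15,39,87,98],[63,65,95,22],{"kt":24,"o":74,"r":38}],"v":{"ikj":{"b":24,"h":54},"qnn":[63,98]}}
After op 8 (replace /poo/0 21): {"b":[{"d":74,"z":54},{"cs":20,"dy":19,"k":48,"r":75},[83,45]],"i":[11,{"a":19,"rjq":20,"xwn":60},[85,31,0,73,79,16],{"a":38,"g":75,"o":30,"wee":24}],"poo":[21,[44,3,15,39,87,98],[63,65,95,22],{"kt":24,"o":74,"r":38}],"v":{"ikj":{"b":24,"h":54},"qnn":[63,98]}}
After op 9 (replace /poo/3/kt 16): {"b":[{"d":74,"z":54},{"cs":20,"dy":19,"k":48,"r":75},[83,45]],"i":[11,{"a":19,"rjq":20,"xwn":60},[85,31,0,73,79,16],{"a":38,"g":75,"o":30,"wee":24}],"poo":[21,[44,3,15,39,87,98],[63,65,95,22],{"kt":16,"o":74,"r":38}],"v":{"ikj":{"b":24,"h":54},"qnn":[63,98]}}
After op 10 (add /i/3/bdo 29): {"b":[{"d":74,"z":54},{"cs":20,"dy":19,"k":48,"r":75},[83,45]],"i":[11,{"a":19,"rjq":20,"xwn":60},[85,31,0,73,79,16],{"a":38,"bdo":29,"g":75,"o":30,"wee":24}],"poo":[21,[44,3,15,39,87,98],[63,65,95,22],{"kt":16,"o":74,"r":38}],"v":{"ikj":{"b":24,"h":54},"qnn":[63,98]}}
After op 11 (replace /i/1 56): {"b":[{"d":74,"z":54},{"cs":20,"dy":19,"k":48,"r":75},[83,45]],"i":[11,56,[85,31,0,73,79,16],{"a":38,"bdo":29,"g":75,"o":30,"wee":24}],"poo":[21,[44,3,15,39,87,98],[63,65,95,22],{"kt":16,"o":74,"r":38}],"v":{"ikj":{"b":24,"h":54},"qnn":[63,98]}}
After op 12 (replace /b 52): {"b":52,"i":[11,56,[85,31,0,73,79,16],{"a":38,"bdo":29,"g":75,"o":30,"wee":24}],"poo":[21,[44,3,15,39,87,98],[63,65,95,22],{"kt":16,"o":74,"r":38}],"v":{"ikj":{"b":24,"h":54},"qnn":[63,98]}}
After op 13 (replace /poo/1/5 22): {"b":52,"i":[11,56,[85,31,0,73,79,16],{"a":38,"bdo":29,"g":75,"o":30,"wee":24}],"poo":[21,[44,3,15,39,87,22],[63,65,95,22],{"kt":16,"o":74,"r":38}],"v":{"ikj":{"b":24,"h":54},"qnn":[63,98]}}
After op 14 (remove /poo/1/4): {"b":52,"i":[11,56,[85,31,0,73,79,16],{"a":38,"bdo":29,"g":75,"o":30,"wee":24}],"poo":[21,[44,3,15,39,22],[63,65,95,22],{"kt":16,"o":74,"r":38}],"v":{"ikj":{"b":24,"h":54},"qnn":[63,98]}}
After op 15 (remove /poo/1/1): {"b":52,"i":[11,56,[85,31,0,73,79,16],{"a":38,"bdo":29,"g":75,"o":30,"wee":24}],"poo":[21,[44,15,39,22],[63,65,95,22],{"kt":16,"o":74,"r":38}],"v":{"ikj":{"b":24,"h":54},"qnn":[63,98]}}
Value at /b: 52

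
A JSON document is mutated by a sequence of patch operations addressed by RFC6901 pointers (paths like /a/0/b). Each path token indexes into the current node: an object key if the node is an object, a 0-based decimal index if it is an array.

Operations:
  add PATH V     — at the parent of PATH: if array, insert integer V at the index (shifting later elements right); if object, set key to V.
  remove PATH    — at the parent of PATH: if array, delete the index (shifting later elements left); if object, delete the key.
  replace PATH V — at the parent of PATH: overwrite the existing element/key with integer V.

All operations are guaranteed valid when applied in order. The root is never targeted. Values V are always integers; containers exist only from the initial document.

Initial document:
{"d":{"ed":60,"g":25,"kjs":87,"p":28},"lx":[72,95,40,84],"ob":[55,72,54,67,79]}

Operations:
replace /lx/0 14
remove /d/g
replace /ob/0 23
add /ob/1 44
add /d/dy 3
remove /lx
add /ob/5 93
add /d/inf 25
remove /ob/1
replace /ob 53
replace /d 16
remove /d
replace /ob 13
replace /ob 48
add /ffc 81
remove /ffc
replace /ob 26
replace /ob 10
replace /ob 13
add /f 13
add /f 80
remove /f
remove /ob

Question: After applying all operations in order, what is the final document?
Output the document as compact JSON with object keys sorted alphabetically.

After op 1 (replace /lx/0 14): {"d":{"ed":60,"g":25,"kjs":87,"p":28},"lx":[14,95,40,84],"ob":[55,72,54,67,79]}
After op 2 (remove /d/g): {"d":{"ed":60,"kjs":87,"p":28},"lx":[14,95,40,84],"ob":[55,72,54,67,79]}
After op 3 (replace /ob/0 23): {"d":{"ed":60,"kjs":87,"p":28},"lx":[14,95,40,84],"ob":[23,72,54,67,79]}
After op 4 (add /ob/1 44): {"d":{"ed":60,"kjs":87,"p":28},"lx":[14,95,40,84],"ob":[23,44,72,54,67,79]}
After op 5 (add /d/dy 3): {"d":{"dy":3,"ed":60,"kjs":87,"p":28},"lx":[14,95,40,84],"ob":[23,44,72,54,67,79]}
After op 6 (remove /lx): {"d":{"dy":3,"ed":60,"kjs":87,"p":28},"ob":[23,44,72,54,67,79]}
After op 7 (add /ob/5 93): {"d":{"dy":3,"ed":60,"kjs":87,"p":28},"ob":[23,44,72,54,67,93,79]}
After op 8 (add /d/inf 25): {"d":{"dy":3,"ed":60,"inf":25,"kjs":87,"p":28},"ob":[23,44,72,54,67,93,79]}
After op 9 (remove /ob/1): {"d":{"dy":3,"ed":60,"inf":25,"kjs":87,"p":28},"ob":[23,72,54,67,93,79]}
After op 10 (replace /ob 53): {"d":{"dy":3,"ed":60,"inf":25,"kjs":87,"p":28},"ob":53}
After op 11 (replace /d 16): {"d":16,"ob":53}
After op 12 (remove /d): {"ob":53}
After op 13 (replace /ob 13): {"ob":13}
After op 14 (replace /ob 48): {"ob":48}
After op 15 (add /ffc 81): {"ffc":81,"ob":48}
After op 16 (remove /ffc): {"ob":48}
After op 17 (replace /ob 26): {"ob":26}
After op 18 (replace /ob 10): {"ob":10}
After op 19 (replace /ob 13): {"ob":13}
After op 20 (add /f 13): {"f":13,"ob":13}
After op 21 (add /f 80): {"f":80,"ob":13}
After op 22 (remove /f): {"ob":13}
After op 23 (remove /ob): {}

Answer: {}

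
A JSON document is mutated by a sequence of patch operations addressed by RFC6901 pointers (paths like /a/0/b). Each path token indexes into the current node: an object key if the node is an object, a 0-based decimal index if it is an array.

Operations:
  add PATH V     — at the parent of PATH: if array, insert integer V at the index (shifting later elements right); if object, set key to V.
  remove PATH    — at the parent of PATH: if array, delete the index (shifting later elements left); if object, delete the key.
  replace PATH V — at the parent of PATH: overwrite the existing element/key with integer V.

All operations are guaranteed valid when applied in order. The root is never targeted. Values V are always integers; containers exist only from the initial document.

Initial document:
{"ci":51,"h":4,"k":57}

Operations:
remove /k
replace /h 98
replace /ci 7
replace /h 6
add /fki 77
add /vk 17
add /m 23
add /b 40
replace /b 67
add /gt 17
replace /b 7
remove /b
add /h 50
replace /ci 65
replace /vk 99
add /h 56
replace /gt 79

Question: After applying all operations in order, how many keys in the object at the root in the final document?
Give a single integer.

After op 1 (remove /k): {"ci":51,"h":4}
After op 2 (replace /h 98): {"ci":51,"h":98}
After op 3 (replace /ci 7): {"ci":7,"h":98}
After op 4 (replace /h 6): {"ci":7,"h":6}
After op 5 (add /fki 77): {"ci":7,"fki":77,"h":6}
After op 6 (add /vk 17): {"ci":7,"fki":77,"h":6,"vk":17}
After op 7 (add /m 23): {"ci":7,"fki":77,"h":6,"m":23,"vk":17}
After op 8 (add /b 40): {"b":40,"ci":7,"fki":77,"h":6,"m":23,"vk":17}
After op 9 (replace /b 67): {"b":67,"ci":7,"fki":77,"h":6,"m":23,"vk":17}
After op 10 (add /gt 17): {"b":67,"ci":7,"fki":77,"gt":17,"h":6,"m":23,"vk":17}
After op 11 (replace /b 7): {"b":7,"ci":7,"fki":77,"gt":17,"h":6,"m":23,"vk":17}
After op 12 (remove /b): {"ci":7,"fki":77,"gt":17,"h":6,"m":23,"vk":17}
After op 13 (add /h 50): {"ci":7,"fki":77,"gt":17,"h":50,"m":23,"vk":17}
After op 14 (replace /ci 65): {"ci":65,"fki":77,"gt":17,"h":50,"m":23,"vk":17}
After op 15 (replace /vk 99): {"ci":65,"fki":77,"gt":17,"h":50,"m":23,"vk":99}
After op 16 (add /h 56): {"ci":65,"fki":77,"gt":17,"h":56,"m":23,"vk":99}
After op 17 (replace /gt 79): {"ci":65,"fki":77,"gt":79,"h":56,"m":23,"vk":99}
Size at the root: 6

Answer: 6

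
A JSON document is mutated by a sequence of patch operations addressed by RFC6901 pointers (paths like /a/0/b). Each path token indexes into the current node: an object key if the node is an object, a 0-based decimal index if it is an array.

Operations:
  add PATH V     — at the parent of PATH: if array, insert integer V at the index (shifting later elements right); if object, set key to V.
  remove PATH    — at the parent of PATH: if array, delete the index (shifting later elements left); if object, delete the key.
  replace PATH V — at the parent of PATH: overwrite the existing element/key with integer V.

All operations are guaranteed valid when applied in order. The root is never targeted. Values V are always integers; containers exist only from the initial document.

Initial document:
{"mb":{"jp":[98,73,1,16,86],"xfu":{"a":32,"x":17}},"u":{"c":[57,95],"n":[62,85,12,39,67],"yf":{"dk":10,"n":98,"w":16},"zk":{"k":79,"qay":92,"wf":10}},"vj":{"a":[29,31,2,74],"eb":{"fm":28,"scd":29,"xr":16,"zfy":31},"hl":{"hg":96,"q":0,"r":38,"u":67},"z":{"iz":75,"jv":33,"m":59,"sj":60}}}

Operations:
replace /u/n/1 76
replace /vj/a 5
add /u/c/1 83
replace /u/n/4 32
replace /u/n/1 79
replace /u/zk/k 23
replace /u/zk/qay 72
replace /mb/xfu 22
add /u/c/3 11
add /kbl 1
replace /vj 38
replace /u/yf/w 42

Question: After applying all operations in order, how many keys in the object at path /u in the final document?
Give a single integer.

After op 1 (replace /u/n/1 76): {"mb":{"jp":[98,73,1,16,86],"xfu":{"a":32,"x":17}},"u":{"c":[57,95],"n":[62,76,12,39,67],"yf":{"dk":10,"n":98,"w":16},"zk":{"k":79,"qay":92,"wf":10}},"vj":{"a":[29,31,2,74],"eb":{"fm":28,"scd":29,"xr":16,"zfy":31},"hl":{"hg":96,"q":0,"r":38,"u":67},"z":{"iz":75,"jv":33,"m":59,"sj":60}}}
After op 2 (replace /vj/a 5): {"mb":{"jp":[98,73,1,16,86],"xfu":{"a":32,"x":17}},"u":{"c":[57,95],"n":[62,76,12,39,67],"yf":{"dk":10,"n":98,"w":16},"zk":{"k":79,"qay":92,"wf":10}},"vj":{"a":5,"eb":{"fm":28,"scd":29,"xr":16,"zfy":31},"hl":{"hg":96,"q":0,"r":38,"u":67},"z":{"iz":75,"jv":33,"m":59,"sj":60}}}
After op 3 (add /u/c/1 83): {"mb":{"jp":[98,73,1,16,86],"xfu":{"a":32,"x":17}},"u":{"c":[57,83,95],"n":[62,76,12,39,67],"yf":{"dk":10,"n":98,"w":16},"zk":{"k":79,"qay":92,"wf":10}},"vj":{"a":5,"eb":{"fm":28,"scd":29,"xr":16,"zfy":31},"hl":{"hg":96,"q":0,"r":38,"u":67},"z":{"iz":75,"jv":33,"m":59,"sj":60}}}
After op 4 (replace /u/n/4 32): {"mb":{"jp":[98,73,1,16,86],"xfu":{"a":32,"x":17}},"u":{"c":[57,83,95],"n":[62,76,12,39,32],"yf":{"dk":10,"n":98,"w":16},"zk":{"k":79,"qay":92,"wf":10}},"vj":{"a":5,"eb":{"fm":28,"scd":29,"xr":16,"zfy":31},"hl":{"hg":96,"q":0,"r":38,"u":67},"z":{"iz":75,"jv":33,"m":59,"sj":60}}}
After op 5 (replace /u/n/1 79): {"mb":{"jp":[98,73,1,16,86],"xfu":{"a":32,"x":17}},"u":{"c":[57,83,95],"n":[62,79,12,39,32],"yf":{"dk":10,"n":98,"w":16},"zk":{"k":79,"qay":92,"wf":10}},"vj":{"a":5,"eb":{"fm":28,"scd":29,"xr":16,"zfy":31},"hl":{"hg":96,"q":0,"r":38,"u":67},"z":{"iz":75,"jv":33,"m":59,"sj":60}}}
After op 6 (replace /u/zk/k 23): {"mb":{"jp":[98,73,1,16,86],"xfu":{"a":32,"x":17}},"u":{"c":[57,83,95],"n":[62,79,12,39,32],"yf":{"dk":10,"n":98,"w":16},"zk":{"k":23,"qay":92,"wf":10}},"vj":{"a":5,"eb":{"fm":28,"scd":29,"xr":16,"zfy":31},"hl":{"hg":96,"q":0,"r":38,"u":67},"z":{"iz":75,"jv":33,"m":59,"sj":60}}}
After op 7 (replace /u/zk/qay 72): {"mb":{"jp":[98,73,1,16,86],"xfu":{"a":32,"x":17}},"u":{"c":[57,83,95],"n":[62,79,12,39,32],"yf":{"dk":10,"n":98,"w":16},"zk":{"k":23,"qay":72,"wf":10}},"vj":{"a":5,"eb":{"fm":28,"scd":29,"xr":16,"zfy":31},"hl":{"hg":96,"q":0,"r":38,"u":67},"z":{"iz":75,"jv":33,"m":59,"sj":60}}}
After op 8 (replace /mb/xfu 22): {"mb":{"jp":[98,73,1,16,86],"xfu":22},"u":{"c":[57,83,95],"n":[62,79,12,39,32],"yf":{"dk":10,"n":98,"w":16},"zk":{"k":23,"qay":72,"wf":10}},"vj":{"a":5,"eb":{"fm":28,"scd":29,"xr":16,"zfy":31},"hl":{"hg":96,"q":0,"r":38,"u":67},"z":{"iz":75,"jv":33,"m":59,"sj":60}}}
After op 9 (add /u/c/3 11): {"mb":{"jp":[98,73,1,16,86],"xfu":22},"u":{"c":[57,83,95,11],"n":[62,79,12,39,32],"yf":{"dk":10,"n":98,"w":16},"zk":{"k":23,"qay":72,"wf":10}},"vj":{"a":5,"eb":{"fm":28,"scd":29,"xr":16,"zfy":31},"hl":{"hg":96,"q":0,"r":38,"u":67},"z":{"iz":75,"jv":33,"m":59,"sj":60}}}
After op 10 (add /kbl 1): {"kbl":1,"mb":{"jp":[98,73,1,16,86],"xfu":22},"u":{"c":[57,83,95,11],"n":[62,79,12,39,32],"yf":{"dk":10,"n":98,"w":16},"zk":{"k":23,"qay":72,"wf":10}},"vj":{"a":5,"eb":{"fm":28,"scd":29,"xr":16,"zfy":31},"hl":{"hg":96,"q":0,"r":38,"u":67},"z":{"iz":75,"jv":33,"m":59,"sj":60}}}
After op 11 (replace /vj 38): {"kbl":1,"mb":{"jp":[98,73,1,16,86],"xfu":22},"u":{"c":[57,83,95,11],"n":[62,79,12,39,32],"yf":{"dk":10,"n":98,"w":16},"zk":{"k":23,"qay":72,"wf":10}},"vj":38}
After op 12 (replace /u/yf/w 42): {"kbl":1,"mb":{"jp":[98,73,1,16,86],"xfu":22},"u":{"c":[57,83,95,11],"n":[62,79,12,39,32],"yf":{"dk":10,"n":98,"w":42},"zk":{"k":23,"qay":72,"wf":10}},"vj":38}
Size at path /u: 4

Answer: 4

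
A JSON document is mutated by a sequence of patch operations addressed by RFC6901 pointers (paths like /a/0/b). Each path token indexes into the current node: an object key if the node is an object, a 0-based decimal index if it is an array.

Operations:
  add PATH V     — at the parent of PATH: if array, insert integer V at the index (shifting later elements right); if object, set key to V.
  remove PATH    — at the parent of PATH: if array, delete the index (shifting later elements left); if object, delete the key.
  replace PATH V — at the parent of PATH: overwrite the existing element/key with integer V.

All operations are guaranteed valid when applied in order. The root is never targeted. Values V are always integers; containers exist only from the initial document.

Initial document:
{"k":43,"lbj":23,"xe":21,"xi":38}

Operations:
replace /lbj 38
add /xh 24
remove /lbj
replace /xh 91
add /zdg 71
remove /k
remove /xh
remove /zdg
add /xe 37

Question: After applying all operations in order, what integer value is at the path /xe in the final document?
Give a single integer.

After op 1 (replace /lbj 38): {"k":43,"lbj":38,"xe":21,"xi":38}
After op 2 (add /xh 24): {"k":43,"lbj":38,"xe":21,"xh":24,"xi":38}
After op 3 (remove /lbj): {"k":43,"xe":21,"xh":24,"xi":38}
After op 4 (replace /xh 91): {"k":43,"xe":21,"xh":91,"xi":38}
After op 5 (add /zdg 71): {"k":43,"xe":21,"xh":91,"xi":38,"zdg":71}
After op 6 (remove /k): {"xe":21,"xh":91,"xi":38,"zdg":71}
After op 7 (remove /xh): {"xe":21,"xi":38,"zdg":71}
After op 8 (remove /zdg): {"xe":21,"xi":38}
After op 9 (add /xe 37): {"xe":37,"xi":38}
Value at /xe: 37

Answer: 37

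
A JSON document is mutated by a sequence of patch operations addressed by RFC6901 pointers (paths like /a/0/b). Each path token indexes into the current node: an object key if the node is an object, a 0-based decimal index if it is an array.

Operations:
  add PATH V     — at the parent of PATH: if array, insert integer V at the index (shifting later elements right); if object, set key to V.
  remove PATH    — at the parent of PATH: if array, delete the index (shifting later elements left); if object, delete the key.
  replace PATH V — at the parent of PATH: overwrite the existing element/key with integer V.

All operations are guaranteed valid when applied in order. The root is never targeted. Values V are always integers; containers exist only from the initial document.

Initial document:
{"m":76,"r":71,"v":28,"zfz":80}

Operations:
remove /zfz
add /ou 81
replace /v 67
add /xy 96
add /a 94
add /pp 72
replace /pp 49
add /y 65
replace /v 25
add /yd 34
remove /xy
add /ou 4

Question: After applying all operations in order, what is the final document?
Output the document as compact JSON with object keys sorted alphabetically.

Answer: {"a":94,"m":76,"ou":4,"pp":49,"r":71,"v":25,"y":65,"yd":34}

Derivation:
After op 1 (remove /zfz): {"m":76,"r":71,"v":28}
After op 2 (add /ou 81): {"m":76,"ou":81,"r":71,"v":28}
After op 3 (replace /v 67): {"m":76,"ou":81,"r":71,"v":67}
After op 4 (add /xy 96): {"m":76,"ou":81,"r":71,"v":67,"xy":96}
After op 5 (add /a 94): {"a":94,"m":76,"ou":81,"r":71,"v":67,"xy":96}
After op 6 (add /pp 72): {"a":94,"m":76,"ou":81,"pp":72,"r":71,"v":67,"xy":96}
After op 7 (replace /pp 49): {"a":94,"m":76,"ou":81,"pp":49,"r":71,"v":67,"xy":96}
After op 8 (add /y 65): {"a":94,"m":76,"ou":81,"pp":49,"r":71,"v":67,"xy":96,"y":65}
After op 9 (replace /v 25): {"a":94,"m":76,"ou":81,"pp":49,"r":71,"v":25,"xy":96,"y":65}
After op 10 (add /yd 34): {"a":94,"m":76,"ou":81,"pp":49,"r":71,"v":25,"xy":96,"y":65,"yd":34}
After op 11 (remove /xy): {"a":94,"m":76,"ou":81,"pp":49,"r":71,"v":25,"y":65,"yd":34}
After op 12 (add /ou 4): {"a":94,"m":76,"ou":4,"pp":49,"r":71,"v":25,"y":65,"yd":34}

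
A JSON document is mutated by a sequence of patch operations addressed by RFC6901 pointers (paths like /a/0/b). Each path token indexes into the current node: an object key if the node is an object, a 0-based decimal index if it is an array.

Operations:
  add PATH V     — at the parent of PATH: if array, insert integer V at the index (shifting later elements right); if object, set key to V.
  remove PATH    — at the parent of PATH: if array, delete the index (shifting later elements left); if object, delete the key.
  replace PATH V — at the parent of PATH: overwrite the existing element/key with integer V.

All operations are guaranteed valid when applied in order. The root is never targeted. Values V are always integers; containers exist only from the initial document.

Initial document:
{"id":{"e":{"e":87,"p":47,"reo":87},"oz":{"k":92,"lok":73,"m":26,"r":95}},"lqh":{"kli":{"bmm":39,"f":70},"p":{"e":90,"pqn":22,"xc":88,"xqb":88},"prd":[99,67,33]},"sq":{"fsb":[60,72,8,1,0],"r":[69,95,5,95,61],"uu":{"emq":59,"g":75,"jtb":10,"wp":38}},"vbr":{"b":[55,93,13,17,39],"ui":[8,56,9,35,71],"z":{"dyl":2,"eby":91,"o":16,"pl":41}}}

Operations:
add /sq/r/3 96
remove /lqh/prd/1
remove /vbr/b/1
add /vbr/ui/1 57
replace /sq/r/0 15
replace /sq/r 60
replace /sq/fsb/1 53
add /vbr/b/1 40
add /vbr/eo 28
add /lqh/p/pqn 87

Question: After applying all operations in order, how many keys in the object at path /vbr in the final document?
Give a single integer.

Answer: 4

Derivation:
After op 1 (add /sq/r/3 96): {"id":{"e":{"e":87,"p":47,"reo":87},"oz":{"k":92,"lok":73,"m":26,"r":95}},"lqh":{"kli":{"bmm":39,"f":70},"p":{"e":90,"pqn":22,"xc":88,"xqb":88},"prd":[99,67,33]},"sq":{"fsb":[60,72,8,1,0],"r":[69,95,5,96,95,61],"uu":{"emq":59,"g":75,"jtb":10,"wp":38}},"vbr":{"b":[55,93,13,17,39],"ui":[8,56,9,35,71],"z":{"dyl":2,"eby":91,"o":16,"pl":41}}}
After op 2 (remove /lqh/prd/1): {"id":{"e":{"e":87,"p":47,"reo":87},"oz":{"k":92,"lok":73,"m":26,"r":95}},"lqh":{"kli":{"bmm":39,"f":70},"p":{"e":90,"pqn":22,"xc":88,"xqb":88},"prd":[99,33]},"sq":{"fsb":[60,72,8,1,0],"r":[69,95,5,96,95,61],"uu":{"emq":59,"g":75,"jtb":10,"wp":38}},"vbr":{"b":[55,93,13,17,39],"ui":[8,56,9,35,71],"z":{"dyl":2,"eby":91,"o":16,"pl":41}}}
After op 3 (remove /vbr/b/1): {"id":{"e":{"e":87,"p":47,"reo":87},"oz":{"k":92,"lok":73,"m":26,"r":95}},"lqh":{"kli":{"bmm":39,"f":70},"p":{"e":90,"pqn":22,"xc":88,"xqb":88},"prd":[99,33]},"sq":{"fsb":[60,72,8,1,0],"r":[69,95,5,96,95,61],"uu":{"emq":59,"g":75,"jtb":10,"wp":38}},"vbr":{"b":[55,13,17,39],"ui":[8,56,9,35,71],"z":{"dyl":2,"eby":91,"o":16,"pl":41}}}
After op 4 (add /vbr/ui/1 57): {"id":{"e":{"e":87,"p":47,"reo":87},"oz":{"k":92,"lok":73,"m":26,"r":95}},"lqh":{"kli":{"bmm":39,"f":70},"p":{"e":90,"pqn":22,"xc":88,"xqb":88},"prd":[99,33]},"sq":{"fsb":[60,72,8,1,0],"r":[69,95,5,96,95,61],"uu":{"emq":59,"g":75,"jtb":10,"wp":38}},"vbr":{"b":[55,13,17,39],"ui":[8,57,56,9,35,71],"z":{"dyl":2,"eby":91,"o":16,"pl":41}}}
After op 5 (replace /sq/r/0 15): {"id":{"e":{"e":87,"p":47,"reo":87},"oz":{"k":92,"lok":73,"m":26,"r":95}},"lqh":{"kli":{"bmm":39,"f":70},"p":{"e":90,"pqn":22,"xc":88,"xqb":88},"prd":[99,33]},"sq":{"fsb":[60,72,8,1,0],"r":[15,95,5,96,95,61],"uu":{"emq":59,"g":75,"jtb":10,"wp":38}},"vbr":{"b":[55,13,17,39],"ui":[8,57,56,9,35,71],"z":{"dyl":2,"eby":91,"o":16,"pl":41}}}
After op 6 (replace /sq/r 60): {"id":{"e":{"e":87,"p":47,"reo":87},"oz":{"k":92,"lok":73,"m":26,"r":95}},"lqh":{"kli":{"bmm":39,"f":70},"p":{"e":90,"pqn":22,"xc":88,"xqb":88},"prd":[99,33]},"sq":{"fsb":[60,72,8,1,0],"r":60,"uu":{"emq":59,"g":75,"jtb":10,"wp":38}},"vbr":{"b":[55,13,17,39],"ui":[8,57,56,9,35,71],"z":{"dyl":2,"eby":91,"o":16,"pl":41}}}
After op 7 (replace /sq/fsb/1 53): {"id":{"e":{"e":87,"p":47,"reo":87},"oz":{"k":92,"lok":73,"m":26,"r":95}},"lqh":{"kli":{"bmm":39,"f":70},"p":{"e":90,"pqn":22,"xc":88,"xqb":88},"prd":[99,33]},"sq":{"fsb":[60,53,8,1,0],"r":60,"uu":{"emq":59,"g":75,"jtb":10,"wp":38}},"vbr":{"b":[55,13,17,39],"ui":[8,57,56,9,35,71],"z":{"dyl":2,"eby":91,"o":16,"pl":41}}}
After op 8 (add /vbr/b/1 40): {"id":{"e":{"e":87,"p":47,"reo":87},"oz":{"k":92,"lok":73,"m":26,"r":95}},"lqh":{"kli":{"bmm":39,"f":70},"p":{"e":90,"pqn":22,"xc":88,"xqb":88},"prd":[99,33]},"sq":{"fsb":[60,53,8,1,0],"r":60,"uu":{"emq":59,"g":75,"jtb":10,"wp":38}},"vbr":{"b":[55,40,13,17,39],"ui":[8,57,56,9,35,71],"z":{"dyl":2,"eby":91,"o":16,"pl":41}}}
After op 9 (add /vbr/eo 28): {"id":{"e":{"e":87,"p":47,"reo":87},"oz":{"k":92,"lok":73,"m":26,"r":95}},"lqh":{"kli":{"bmm":39,"f":70},"p":{"e":90,"pqn":22,"xc":88,"xqb":88},"prd":[99,33]},"sq":{"fsb":[60,53,8,1,0],"r":60,"uu":{"emq":59,"g":75,"jtb":10,"wp":38}},"vbr":{"b":[55,40,13,17,39],"eo":28,"ui":[8,57,56,9,35,71],"z":{"dyl":2,"eby":91,"o":16,"pl":41}}}
After op 10 (add /lqh/p/pqn 87): {"id":{"e":{"e":87,"p":47,"reo":87},"oz":{"k":92,"lok":73,"m":26,"r":95}},"lqh":{"kli":{"bmm":39,"f":70},"p":{"e":90,"pqn":87,"xc":88,"xqb":88},"prd":[99,33]},"sq":{"fsb":[60,53,8,1,0],"r":60,"uu":{"emq":59,"g":75,"jtb":10,"wp":38}},"vbr":{"b":[55,40,13,17,39],"eo":28,"ui":[8,57,56,9,35,71],"z":{"dyl":2,"eby":91,"o":16,"pl":41}}}
Size at path /vbr: 4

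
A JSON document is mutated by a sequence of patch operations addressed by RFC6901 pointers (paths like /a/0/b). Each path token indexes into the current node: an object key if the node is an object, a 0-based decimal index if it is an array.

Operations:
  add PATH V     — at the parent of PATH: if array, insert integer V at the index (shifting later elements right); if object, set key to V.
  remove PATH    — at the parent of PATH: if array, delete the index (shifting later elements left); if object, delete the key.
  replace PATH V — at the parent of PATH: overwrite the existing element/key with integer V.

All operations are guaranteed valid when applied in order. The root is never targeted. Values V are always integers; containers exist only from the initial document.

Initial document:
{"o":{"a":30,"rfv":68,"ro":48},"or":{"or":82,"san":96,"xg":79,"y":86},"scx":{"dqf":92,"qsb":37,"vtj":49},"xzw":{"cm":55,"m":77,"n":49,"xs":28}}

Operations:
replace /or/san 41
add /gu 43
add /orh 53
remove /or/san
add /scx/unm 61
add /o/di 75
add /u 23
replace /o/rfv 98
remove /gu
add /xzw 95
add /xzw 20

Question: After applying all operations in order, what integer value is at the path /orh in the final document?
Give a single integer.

Answer: 53

Derivation:
After op 1 (replace /or/san 41): {"o":{"a":30,"rfv":68,"ro":48},"or":{"or":82,"san":41,"xg":79,"y":86},"scx":{"dqf":92,"qsb":37,"vtj":49},"xzw":{"cm":55,"m":77,"n":49,"xs":28}}
After op 2 (add /gu 43): {"gu":43,"o":{"a":30,"rfv":68,"ro":48},"or":{"or":82,"san":41,"xg":79,"y":86},"scx":{"dqf":92,"qsb":37,"vtj":49},"xzw":{"cm":55,"m":77,"n":49,"xs":28}}
After op 3 (add /orh 53): {"gu":43,"o":{"a":30,"rfv":68,"ro":48},"or":{"or":82,"san":41,"xg":79,"y":86},"orh":53,"scx":{"dqf":92,"qsb":37,"vtj":49},"xzw":{"cm":55,"m":77,"n":49,"xs":28}}
After op 4 (remove /or/san): {"gu":43,"o":{"a":30,"rfv":68,"ro":48},"or":{"or":82,"xg":79,"y":86},"orh":53,"scx":{"dqf":92,"qsb":37,"vtj":49},"xzw":{"cm":55,"m":77,"n":49,"xs":28}}
After op 5 (add /scx/unm 61): {"gu":43,"o":{"a":30,"rfv":68,"ro":48},"or":{"or":82,"xg":79,"y":86},"orh":53,"scx":{"dqf":92,"qsb":37,"unm":61,"vtj":49},"xzw":{"cm":55,"m":77,"n":49,"xs":28}}
After op 6 (add /o/di 75): {"gu":43,"o":{"a":30,"di":75,"rfv":68,"ro":48},"or":{"or":82,"xg":79,"y":86},"orh":53,"scx":{"dqf":92,"qsb":37,"unm":61,"vtj":49},"xzw":{"cm":55,"m":77,"n":49,"xs":28}}
After op 7 (add /u 23): {"gu":43,"o":{"a":30,"di":75,"rfv":68,"ro":48},"or":{"or":82,"xg":79,"y":86},"orh":53,"scx":{"dqf":92,"qsb":37,"unm":61,"vtj":49},"u":23,"xzw":{"cm":55,"m":77,"n":49,"xs":28}}
After op 8 (replace /o/rfv 98): {"gu":43,"o":{"a":30,"di":75,"rfv":98,"ro":48},"or":{"or":82,"xg":79,"y":86},"orh":53,"scx":{"dqf":92,"qsb":37,"unm":61,"vtj":49},"u":23,"xzw":{"cm":55,"m":77,"n":49,"xs":28}}
After op 9 (remove /gu): {"o":{"a":30,"di":75,"rfv":98,"ro":48},"or":{"or":82,"xg":79,"y":86},"orh":53,"scx":{"dqf":92,"qsb":37,"unm":61,"vtj":49},"u":23,"xzw":{"cm":55,"m":77,"n":49,"xs":28}}
After op 10 (add /xzw 95): {"o":{"a":30,"di":75,"rfv":98,"ro":48},"or":{"or":82,"xg":79,"y":86},"orh":53,"scx":{"dqf":92,"qsb":37,"unm":61,"vtj":49},"u":23,"xzw":95}
After op 11 (add /xzw 20): {"o":{"a":30,"di":75,"rfv":98,"ro":48},"or":{"or":82,"xg":79,"y":86},"orh":53,"scx":{"dqf":92,"qsb":37,"unm":61,"vtj":49},"u":23,"xzw":20}
Value at /orh: 53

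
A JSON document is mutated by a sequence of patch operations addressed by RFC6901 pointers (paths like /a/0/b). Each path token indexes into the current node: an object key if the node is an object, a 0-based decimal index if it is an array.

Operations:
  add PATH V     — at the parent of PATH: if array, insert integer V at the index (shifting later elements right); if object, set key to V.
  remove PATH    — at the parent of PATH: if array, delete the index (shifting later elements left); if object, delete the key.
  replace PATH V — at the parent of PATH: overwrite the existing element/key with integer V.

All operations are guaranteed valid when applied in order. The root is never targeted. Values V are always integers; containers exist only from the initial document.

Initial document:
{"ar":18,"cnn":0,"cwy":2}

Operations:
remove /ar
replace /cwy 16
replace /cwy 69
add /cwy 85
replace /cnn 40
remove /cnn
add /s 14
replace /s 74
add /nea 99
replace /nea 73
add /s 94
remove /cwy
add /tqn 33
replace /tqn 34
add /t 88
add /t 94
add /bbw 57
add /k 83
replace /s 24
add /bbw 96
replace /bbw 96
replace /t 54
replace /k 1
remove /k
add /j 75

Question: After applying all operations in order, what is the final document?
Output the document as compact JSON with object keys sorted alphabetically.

Answer: {"bbw":96,"j":75,"nea":73,"s":24,"t":54,"tqn":34}

Derivation:
After op 1 (remove /ar): {"cnn":0,"cwy":2}
After op 2 (replace /cwy 16): {"cnn":0,"cwy":16}
After op 3 (replace /cwy 69): {"cnn":0,"cwy":69}
After op 4 (add /cwy 85): {"cnn":0,"cwy":85}
After op 5 (replace /cnn 40): {"cnn":40,"cwy":85}
After op 6 (remove /cnn): {"cwy":85}
After op 7 (add /s 14): {"cwy":85,"s":14}
After op 8 (replace /s 74): {"cwy":85,"s":74}
After op 9 (add /nea 99): {"cwy":85,"nea":99,"s":74}
After op 10 (replace /nea 73): {"cwy":85,"nea":73,"s":74}
After op 11 (add /s 94): {"cwy":85,"nea":73,"s":94}
After op 12 (remove /cwy): {"nea":73,"s":94}
After op 13 (add /tqn 33): {"nea":73,"s":94,"tqn":33}
After op 14 (replace /tqn 34): {"nea":73,"s":94,"tqn":34}
After op 15 (add /t 88): {"nea":73,"s":94,"t":88,"tqn":34}
After op 16 (add /t 94): {"nea":73,"s":94,"t":94,"tqn":34}
After op 17 (add /bbw 57): {"bbw":57,"nea":73,"s":94,"t":94,"tqn":34}
After op 18 (add /k 83): {"bbw":57,"k":83,"nea":73,"s":94,"t":94,"tqn":34}
After op 19 (replace /s 24): {"bbw":57,"k":83,"nea":73,"s":24,"t":94,"tqn":34}
After op 20 (add /bbw 96): {"bbw":96,"k":83,"nea":73,"s":24,"t":94,"tqn":34}
After op 21 (replace /bbw 96): {"bbw":96,"k":83,"nea":73,"s":24,"t":94,"tqn":34}
After op 22 (replace /t 54): {"bbw":96,"k":83,"nea":73,"s":24,"t":54,"tqn":34}
After op 23 (replace /k 1): {"bbw":96,"k":1,"nea":73,"s":24,"t":54,"tqn":34}
After op 24 (remove /k): {"bbw":96,"nea":73,"s":24,"t":54,"tqn":34}
After op 25 (add /j 75): {"bbw":96,"j":75,"nea":73,"s":24,"t":54,"tqn":34}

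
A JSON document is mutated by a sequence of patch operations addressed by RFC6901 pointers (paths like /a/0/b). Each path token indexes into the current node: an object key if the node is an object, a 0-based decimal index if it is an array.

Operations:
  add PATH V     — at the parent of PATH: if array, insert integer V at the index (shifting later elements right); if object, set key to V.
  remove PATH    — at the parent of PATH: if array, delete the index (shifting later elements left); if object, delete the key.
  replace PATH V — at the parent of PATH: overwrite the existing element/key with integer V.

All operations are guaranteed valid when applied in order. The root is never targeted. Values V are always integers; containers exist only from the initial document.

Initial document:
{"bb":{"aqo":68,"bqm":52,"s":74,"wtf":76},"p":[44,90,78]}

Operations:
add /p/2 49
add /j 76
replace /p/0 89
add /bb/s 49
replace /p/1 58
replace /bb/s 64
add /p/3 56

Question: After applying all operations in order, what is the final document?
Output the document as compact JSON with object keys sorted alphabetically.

After op 1 (add /p/2 49): {"bb":{"aqo":68,"bqm":52,"s":74,"wtf":76},"p":[44,90,49,78]}
After op 2 (add /j 76): {"bb":{"aqo":68,"bqm":52,"s":74,"wtf":76},"j":76,"p":[44,90,49,78]}
After op 3 (replace /p/0 89): {"bb":{"aqo":68,"bqm":52,"s":74,"wtf":76},"j":76,"p":[89,90,49,78]}
After op 4 (add /bb/s 49): {"bb":{"aqo":68,"bqm":52,"s":49,"wtf":76},"j":76,"p":[89,90,49,78]}
After op 5 (replace /p/1 58): {"bb":{"aqo":68,"bqm":52,"s":49,"wtf":76},"j":76,"p":[89,58,49,78]}
After op 6 (replace /bb/s 64): {"bb":{"aqo":68,"bqm":52,"s":64,"wtf":76},"j":76,"p":[89,58,49,78]}
After op 7 (add /p/3 56): {"bb":{"aqo":68,"bqm":52,"s":64,"wtf":76},"j":76,"p":[89,58,49,56,78]}

Answer: {"bb":{"aqo":68,"bqm":52,"s":64,"wtf":76},"j":76,"p":[89,58,49,56,78]}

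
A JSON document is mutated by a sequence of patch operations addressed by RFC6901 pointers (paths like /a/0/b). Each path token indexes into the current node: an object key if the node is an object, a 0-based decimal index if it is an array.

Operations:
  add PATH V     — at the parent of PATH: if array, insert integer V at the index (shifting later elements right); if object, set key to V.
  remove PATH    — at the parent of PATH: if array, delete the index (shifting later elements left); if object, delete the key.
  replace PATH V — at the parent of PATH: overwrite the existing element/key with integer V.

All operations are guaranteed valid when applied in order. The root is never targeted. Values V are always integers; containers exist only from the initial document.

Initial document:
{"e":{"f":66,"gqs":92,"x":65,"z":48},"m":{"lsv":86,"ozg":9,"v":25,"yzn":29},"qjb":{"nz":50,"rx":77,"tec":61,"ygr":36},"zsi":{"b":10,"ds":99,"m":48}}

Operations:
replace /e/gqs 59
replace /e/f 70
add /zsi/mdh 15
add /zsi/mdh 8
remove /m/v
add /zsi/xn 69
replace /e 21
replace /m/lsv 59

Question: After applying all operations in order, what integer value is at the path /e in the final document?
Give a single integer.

After op 1 (replace /e/gqs 59): {"e":{"f":66,"gqs":59,"x":65,"z":48},"m":{"lsv":86,"ozg":9,"v":25,"yzn":29},"qjb":{"nz":50,"rx":77,"tec":61,"ygr":36},"zsi":{"b":10,"ds":99,"m":48}}
After op 2 (replace /e/f 70): {"e":{"f":70,"gqs":59,"x":65,"z":48},"m":{"lsv":86,"ozg":9,"v":25,"yzn":29},"qjb":{"nz":50,"rx":77,"tec":61,"ygr":36},"zsi":{"b":10,"ds":99,"m":48}}
After op 3 (add /zsi/mdh 15): {"e":{"f":70,"gqs":59,"x":65,"z":48},"m":{"lsv":86,"ozg":9,"v":25,"yzn":29},"qjb":{"nz":50,"rx":77,"tec":61,"ygr":36},"zsi":{"b":10,"ds":99,"m":48,"mdh":15}}
After op 4 (add /zsi/mdh 8): {"e":{"f":70,"gqs":59,"x":65,"z":48},"m":{"lsv":86,"ozg":9,"v":25,"yzn":29},"qjb":{"nz":50,"rx":77,"tec":61,"ygr":36},"zsi":{"b":10,"ds":99,"m":48,"mdh":8}}
After op 5 (remove /m/v): {"e":{"f":70,"gqs":59,"x":65,"z":48},"m":{"lsv":86,"ozg":9,"yzn":29},"qjb":{"nz":50,"rx":77,"tec":61,"ygr":36},"zsi":{"b":10,"ds":99,"m":48,"mdh":8}}
After op 6 (add /zsi/xn 69): {"e":{"f":70,"gqs":59,"x":65,"z":48},"m":{"lsv":86,"ozg":9,"yzn":29},"qjb":{"nz":50,"rx":77,"tec":61,"ygr":36},"zsi":{"b":10,"ds":99,"m":48,"mdh":8,"xn":69}}
After op 7 (replace /e 21): {"e":21,"m":{"lsv":86,"ozg":9,"yzn":29},"qjb":{"nz":50,"rx":77,"tec":61,"ygr":36},"zsi":{"b":10,"ds":99,"m":48,"mdh":8,"xn":69}}
After op 8 (replace /m/lsv 59): {"e":21,"m":{"lsv":59,"ozg":9,"yzn":29},"qjb":{"nz":50,"rx":77,"tec":61,"ygr":36},"zsi":{"b":10,"ds":99,"m":48,"mdh":8,"xn":69}}
Value at /e: 21

Answer: 21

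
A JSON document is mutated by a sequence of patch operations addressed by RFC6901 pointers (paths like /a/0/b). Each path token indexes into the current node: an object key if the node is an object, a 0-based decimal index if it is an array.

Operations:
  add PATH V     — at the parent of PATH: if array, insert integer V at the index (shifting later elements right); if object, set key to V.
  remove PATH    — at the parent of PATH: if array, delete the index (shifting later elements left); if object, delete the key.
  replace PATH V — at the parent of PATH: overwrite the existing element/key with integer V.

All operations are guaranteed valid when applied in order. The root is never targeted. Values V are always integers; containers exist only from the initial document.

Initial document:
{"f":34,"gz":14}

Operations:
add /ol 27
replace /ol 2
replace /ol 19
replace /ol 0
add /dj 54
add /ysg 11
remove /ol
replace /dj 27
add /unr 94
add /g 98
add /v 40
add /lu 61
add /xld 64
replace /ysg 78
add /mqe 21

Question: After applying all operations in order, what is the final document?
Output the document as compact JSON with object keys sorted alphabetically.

Answer: {"dj":27,"f":34,"g":98,"gz":14,"lu":61,"mqe":21,"unr":94,"v":40,"xld":64,"ysg":78}

Derivation:
After op 1 (add /ol 27): {"f":34,"gz":14,"ol":27}
After op 2 (replace /ol 2): {"f":34,"gz":14,"ol":2}
After op 3 (replace /ol 19): {"f":34,"gz":14,"ol":19}
After op 4 (replace /ol 0): {"f":34,"gz":14,"ol":0}
After op 5 (add /dj 54): {"dj":54,"f":34,"gz":14,"ol":0}
After op 6 (add /ysg 11): {"dj":54,"f":34,"gz":14,"ol":0,"ysg":11}
After op 7 (remove /ol): {"dj":54,"f":34,"gz":14,"ysg":11}
After op 8 (replace /dj 27): {"dj":27,"f":34,"gz":14,"ysg":11}
After op 9 (add /unr 94): {"dj":27,"f":34,"gz":14,"unr":94,"ysg":11}
After op 10 (add /g 98): {"dj":27,"f":34,"g":98,"gz":14,"unr":94,"ysg":11}
After op 11 (add /v 40): {"dj":27,"f":34,"g":98,"gz":14,"unr":94,"v":40,"ysg":11}
After op 12 (add /lu 61): {"dj":27,"f":34,"g":98,"gz":14,"lu":61,"unr":94,"v":40,"ysg":11}
After op 13 (add /xld 64): {"dj":27,"f":34,"g":98,"gz":14,"lu":61,"unr":94,"v":40,"xld":64,"ysg":11}
After op 14 (replace /ysg 78): {"dj":27,"f":34,"g":98,"gz":14,"lu":61,"unr":94,"v":40,"xld":64,"ysg":78}
After op 15 (add /mqe 21): {"dj":27,"f":34,"g":98,"gz":14,"lu":61,"mqe":21,"unr":94,"v":40,"xld":64,"ysg":78}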